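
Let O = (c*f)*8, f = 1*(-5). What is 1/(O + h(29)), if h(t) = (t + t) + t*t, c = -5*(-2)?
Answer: 1/499 ≈ 0.0020040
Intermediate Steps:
c = 10
f = -5
h(t) = t**2 + 2*t (h(t) = 2*t + t**2 = t**2 + 2*t)
O = -400 (O = (10*(-5))*8 = -50*8 = -400)
1/(O + h(29)) = 1/(-400 + 29*(2 + 29)) = 1/(-400 + 29*31) = 1/(-400 + 899) = 1/499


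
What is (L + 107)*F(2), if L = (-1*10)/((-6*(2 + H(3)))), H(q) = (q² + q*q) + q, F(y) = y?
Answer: 14776/69 ≈ 214.15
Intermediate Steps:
H(q) = q + 2*q² (H(q) = (q² + q²) + q = 2*q² + q = q + 2*q²)
L = 5/69 (L = (-1*10)/((-6*(2 + 3*(1 + 2*3)))) = -10*(-1/(6*(2 + 3*(1 + 6)))) = -10*(-1/(6*(2 + 3*7))) = -10*(-1/(6*(2 + 21))) = -10/((-6*23)) = -10/(-138) = -10*(-1/138) = 5/69 ≈ 0.072464)
(L + 107)*F(2) = (5/69 + 107)*2 = (7388/69)*2 = 14776/69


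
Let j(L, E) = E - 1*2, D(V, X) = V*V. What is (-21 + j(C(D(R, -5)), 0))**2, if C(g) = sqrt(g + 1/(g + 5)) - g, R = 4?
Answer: 529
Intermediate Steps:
D(V, X) = V**2
C(g) = sqrt(g + 1/(5 + g)) - g
j(L, E) = -2 + E (j(L, E) = E - 2 = -2 + E)
(-21 + j(C(D(R, -5)), 0))**2 = (-21 + (-2 + 0))**2 = (-21 - 2)**2 = (-23)**2 = 529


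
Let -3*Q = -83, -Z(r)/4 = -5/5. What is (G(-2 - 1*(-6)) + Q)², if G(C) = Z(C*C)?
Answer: 9025/9 ≈ 1002.8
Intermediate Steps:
Z(r) = 4 (Z(r) = -(-20)/5 = -4*(-1) = 4)
G(C) = 4
Q = 83/3 (Q = -⅓*(-83) = 83/3 ≈ 27.667)
(G(-2 - 1*(-6)) + Q)² = (4 + 83/3)² = (95/3)² = 9025/9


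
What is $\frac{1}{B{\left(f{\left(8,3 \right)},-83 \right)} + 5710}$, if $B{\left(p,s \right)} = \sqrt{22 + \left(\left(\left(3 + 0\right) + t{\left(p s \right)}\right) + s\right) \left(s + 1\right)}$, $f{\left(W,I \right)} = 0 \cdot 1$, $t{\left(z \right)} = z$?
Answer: $\frac{2855}{16298759} - \frac{\sqrt{6582}}{32597518} \approx 0.00017268$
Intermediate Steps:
$f{\left(W,I \right)} = 0$
$B{\left(p,s \right)} = \sqrt{22 + \left(1 + s\right) \left(3 + s + p s\right)}$ ($B{\left(p,s \right)} = \sqrt{22 + \left(\left(\left(3 + 0\right) + p s\right) + s\right) \left(s + 1\right)} = \sqrt{22 + \left(\left(3 + p s\right) + s\right) \left(1 + s\right)} = \sqrt{22 + \left(3 + s + p s\right) \left(1 + s\right)} = \sqrt{22 + \left(1 + s\right) \left(3 + s + p s\right)}$)
$\frac{1}{B{\left(f{\left(8,3 \right)},-83 \right)} + 5710} = \frac{1}{\sqrt{25 + \left(-83\right)^{2} + 4 \left(-83\right) + 0 \left(-83\right) + 0 \left(-83\right)^{2}} + 5710} = \frac{1}{\sqrt{25 + 6889 - 332 + 0 + 0 \cdot 6889} + 5710} = \frac{1}{\sqrt{25 + 6889 - 332 + 0 + 0} + 5710} = \frac{1}{\sqrt{6582} + 5710} = \frac{1}{5710 + \sqrt{6582}}$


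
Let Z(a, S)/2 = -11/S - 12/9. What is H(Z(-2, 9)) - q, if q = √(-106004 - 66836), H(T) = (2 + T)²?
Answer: 784/81 - 2*I*√43210 ≈ 9.679 - 415.74*I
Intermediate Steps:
Z(a, S) = -8/3 - 22/S (Z(a, S) = 2*(-11/S - 12/9) = 2*(-11/S - 12*⅑) = 2*(-11/S - 4/3) = 2*(-4/3 - 11/S) = -8/3 - 22/S)
q = 2*I*√43210 (q = √(-172840) = 2*I*√43210 ≈ 415.74*I)
H(Z(-2, 9)) - q = (2 + (-8/3 - 22/9))² - 2*I*√43210 = (2 - 46/9)² - 2*I*√43210 = (-28/9)² - 2*I*√43210 = 784/81 - 2*I*√43210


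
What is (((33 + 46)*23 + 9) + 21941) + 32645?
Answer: 56412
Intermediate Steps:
(((33 + 46)*23 + 9) + 21941) + 32645 = ((79*23 + 9) + 21941) + 32645 = ((1817 + 9) + 21941) + 32645 = (1826 + 21941) + 32645 = 23767 + 32645 = 56412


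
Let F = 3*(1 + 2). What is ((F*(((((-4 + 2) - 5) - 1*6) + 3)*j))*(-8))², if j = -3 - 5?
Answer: 33177600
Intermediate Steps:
j = -8
F = 9 (F = 3*3 = 9)
((F*(((((-4 + 2) - 5) - 1*6) + 3)*j))*(-8))² = ((9*(((((-4 + 2) - 5) - 1*6) + 3)*(-8)))*(-8))² = ((9*((((-2 - 5) - 6) + 3)*(-8)))*(-8))² = ((9*(((-7 - 6) + 3)*(-8)))*(-8))² = ((9*((-13 + 3)*(-8)))*(-8))² = ((9*(-10*(-8)))*(-8))² = ((9*80)*(-8))² = (720*(-8))² = (-5760)² = 33177600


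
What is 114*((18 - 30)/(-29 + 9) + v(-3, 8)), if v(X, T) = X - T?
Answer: -5928/5 ≈ -1185.6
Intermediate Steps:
114*((18 - 30)/(-29 + 9) + v(-3, 8)) = 114*((18 - 30)/(-29 + 9) + (-3 - 1*8)) = 114*(-12/(-20) + (-3 - 8)) = 114*(-12*(-1/20) - 11) = 114*(⅗ - 11) = 114*(-52/5) = -5928/5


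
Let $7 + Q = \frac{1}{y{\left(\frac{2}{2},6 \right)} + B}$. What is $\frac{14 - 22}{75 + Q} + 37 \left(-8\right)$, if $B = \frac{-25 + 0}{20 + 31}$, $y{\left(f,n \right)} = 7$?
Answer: $- \frac{6700248}{22627} \approx -296.12$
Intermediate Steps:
$B = - \frac{25}{51} \approx -0.4902$
$Q = - \frac{2273}{332}$ ($Q = -7 + \frac{1}{7 - \frac{25}{51}} = -7 + \frac{1}{\frac{332}{51}} = -7 + \frac{51}{332} = - \frac{2273}{332} \approx -6.8464$)
$\frac{14 - 22}{75 + Q} + 37 \left(-8\right) = \frac{14 - 22}{75 - \frac{2273}{332}} + 37 \left(-8\right) = - \frac{8}{\frac{22627}{332}} - 296 = \left(-8\right) \frac{332}{22627} - 296 = - \frac{2656}{22627} - 296 = - \frac{6700248}{22627}$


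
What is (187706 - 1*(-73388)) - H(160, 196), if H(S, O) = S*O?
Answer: 229734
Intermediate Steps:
H(S, O) = O*S
(187706 - 1*(-73388)) - H(160, 196) = (187706 - 1*(-73388)) - 196*160 = (187706 + 73388) - 1*31360 = 261094 - 31360 = 229734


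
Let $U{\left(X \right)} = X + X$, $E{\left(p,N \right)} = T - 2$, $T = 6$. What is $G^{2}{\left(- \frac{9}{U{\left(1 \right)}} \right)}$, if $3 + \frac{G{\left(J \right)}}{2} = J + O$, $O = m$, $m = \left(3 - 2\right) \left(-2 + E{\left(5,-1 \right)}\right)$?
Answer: $121$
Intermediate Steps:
$E{\left(p,N \right)} = 4$ ($E{\left(p,N \right)} = 6 - 2 = 4$)
$U{\left(X \right)} = 2 X$
$m = 2$ ($m = \left(3 - 2\right) \left(-2 + 4\right) = 1 \cdot 2 = 2$)
$O = 2$
$G{\left(J \right)} = -2 + 2 J$ ($G{\left(J \right)} = -6 + 2 \left(J + 2\right) = -6 + 2 \left(2 + J\right) = -6 + \left(4 + 2 J\right) = -2 + 2 J$)
$G^{2}{\left(- \frac{9}{U{\left(1 \right)}} \right)} = \left(-2 + 2 \left(- \frac{9}{2 \cdot 1}\right)\right)^{2} = \left(-2 + 2 \left(- \frac{9}{2}\right)\right)^{2} = \left(-2 - 9\right)^{2} = \left(-11\right)^{2} = 121$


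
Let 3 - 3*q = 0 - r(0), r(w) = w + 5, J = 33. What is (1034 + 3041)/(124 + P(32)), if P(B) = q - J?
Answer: 12225/281 ≈ 43.505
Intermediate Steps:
r(w) = 5 + w
q = 8/3 (q = 1 - (0 - (5 + 0))/3 = 1 - (0 - 1*5)/3 = 1 - (0 - 5)/3 = 1 - ⅓*(-5) = 1 + 5/3 = 8/3 ≈ 2.6667)
P(B) = -91/3 (P(B) = 8/3 - 1*33 = 8/3 - 33 = -91/3)
(1034 + 3041)/(124 + P(32)) = (1034 + 3041)/(124 - 91/3) = 4075/(281/3) = 4075*(3/281) = 12225/281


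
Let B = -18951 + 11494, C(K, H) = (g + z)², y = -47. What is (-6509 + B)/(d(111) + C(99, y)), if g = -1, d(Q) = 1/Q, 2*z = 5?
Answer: -6200904/1003 ≈ -6182.4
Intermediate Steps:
z = 5/2 (z = (½)*5 = 5/2 ≈ 2.5000)
C(K, H) = 9/4 (C(K, H) = (-1 + 5/2)² = (3/2)² = 9/4)
B = -7457
(-6509 + B)/(d(111) + C(99, y)) = (-6509 - 7457)/(1/111 + 9/4) = -13966/(1/111 + 9/4) = -13966/1003/444 = -13966*444/1003 = -6200904/1003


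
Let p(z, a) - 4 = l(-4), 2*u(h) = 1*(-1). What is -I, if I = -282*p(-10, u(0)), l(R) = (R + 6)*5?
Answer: 3948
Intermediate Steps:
u(h) = -½ (u(h) = (1*(-1))/2 = (½)*(-1) = -½)
l(R) = 30 + 5*R (l(R) = (6 + R)*5 = 30 + 5*R)
p(z, a) = 14 (p(z, a) = 4 + (30 + 5*(-4)) = 4 + (30 - 20) = 4 + 10 = 14)
I = -3948 (I = -282*14 = -3948)
-I = -1*(-3948) = 3948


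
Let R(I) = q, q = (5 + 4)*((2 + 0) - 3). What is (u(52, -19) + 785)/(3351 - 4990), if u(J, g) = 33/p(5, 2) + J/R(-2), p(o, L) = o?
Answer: -35362/73755 ≈ -0.47945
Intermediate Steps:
q = -9 (q = 9*(2 - 3) = 9*(-1) = -9)
R(I) = -9
u(J, g) = 33/5 - J/9 (u(J, g) = 33/5 + J/(-9) = 33*(⅕) + J*(-⅑) = 33/5 - J/9)
(u(52, -19) + 785)/(3351 - 4990) = ((33/5 - ⅑*52) + 785)/(3351 - 4990) = ((33/5 - 52/9) + 785)/(-1639) = (37/45 + 785)*(-1/1639) = (35362/45)*(-1/1639) = -35362/73755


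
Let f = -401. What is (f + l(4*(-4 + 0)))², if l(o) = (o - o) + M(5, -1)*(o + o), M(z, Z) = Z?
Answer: 136161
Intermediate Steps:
l(o) = -2*o (l(o) = (o - o) - (o + o) = 0 - 2*o = -2*o)
(f + l(4*(-4 + 0)))² = (-401 - 8*(-4 + 0))² = (-401 - 8*(-4))² = (-401 - 2*(-16))² = (-401 + 32)² = (-369)² = 136161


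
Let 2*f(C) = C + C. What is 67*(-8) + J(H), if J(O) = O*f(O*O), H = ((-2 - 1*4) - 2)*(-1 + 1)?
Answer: -536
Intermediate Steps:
f(C) = C (f(C) = (C + C)/2 = (2*C)/2 = C)
H = 0 (H = ((-2 - 4) - 2)*0 = (-6 - 2)*0 = -8*0 = 0)
J(O) = O³ (J(O) = O*(O*O) = O*O² = O³)
67*(-8) + J(H) = 67*(-8) + 0³ = -536 + 0 = -536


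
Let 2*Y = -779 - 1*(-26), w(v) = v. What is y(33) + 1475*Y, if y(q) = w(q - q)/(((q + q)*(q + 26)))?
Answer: -1110675/2 ≈ -5.5534e+5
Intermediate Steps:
Y = -753/2 (Y = (-779 - 1*(-26))/2 = (-779 + 26)/2 = (½)*(-753) = -753/2 ≈ -376.50)
y(q) = 0 (y(q) = (q - q)/(((q + q)*(q + 26))) = 0/(((2*q)*(26 + q))) = 0/((2*q*(26 + q))) = 0*(1/(2*q*(26 + q))) = 0)
y(33) + 1475*Y = 0 + 1475*(-753/2) = 0 - 1110675/2 = -1110675/2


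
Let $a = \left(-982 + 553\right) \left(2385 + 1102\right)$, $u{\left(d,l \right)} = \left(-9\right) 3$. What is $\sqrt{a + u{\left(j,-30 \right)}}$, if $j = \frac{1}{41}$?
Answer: $5 i \sqrt{59838} \approx 1223.1 i$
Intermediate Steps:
$j = \frac{1}{41} \approx 0.02439$
$u{\left(d,l \right)} = -27$
$a = -1495923$ ($a = \left(-429\right) 3487 = -1495923$)
$\sqrt{a + u{\left(j,-30 \right)}} = \sqrt{-1495923 - 27} = \sqrt{-1495950} = 5 i \sqrt{59838}$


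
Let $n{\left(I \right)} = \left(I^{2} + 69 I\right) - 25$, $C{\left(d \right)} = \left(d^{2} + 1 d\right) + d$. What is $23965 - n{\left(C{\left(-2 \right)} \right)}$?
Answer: $23990$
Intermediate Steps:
$C{\left(d \right)} = d^{2} + 2 d$ ($C{\left(d \right)} = \left(d^{2} + d\right) + d = \left(d + d^{2}\right) + d = d^{2} + 2 d$)
$n{\left(I \right)} = -25 + I^{2} + 69 I$
$23965 - n{\left(C{\left(-2 \right)} \right)} = 23965 - \left(-25 + \left(- 2 \left(2 - 2\right)\right)^{2} + 69 \left(- 2 \left(2 - 2\right)\right)\right) = 23965 - \left(-25 + \left(\left(-2\right) 0\right)^{2} + 69 \left(\left(-2\right) 0\right)\right) = 23965 - \left(-25 + 0^{2} + 69 \cdot 0\right) = 23965 - \left(-25 + 0 + 0\right) = 23965 - -25 = 23965 + 25 = 23990$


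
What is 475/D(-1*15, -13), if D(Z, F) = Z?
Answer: -95/3 ≈ -31.667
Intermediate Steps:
475/D(-1*15, -13) = 475/((-1*15)) = 475/(-15) = 475*(-1/15) = -95/3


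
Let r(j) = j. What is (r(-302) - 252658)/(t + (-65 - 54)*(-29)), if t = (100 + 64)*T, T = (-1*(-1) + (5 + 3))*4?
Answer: -50592/1871 ≈ -27.040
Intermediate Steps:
T = 36 (T = (1 + 8)*4 = 9*4 = 36)
t = 5904 (t = (100 + 64)*36 = 164*36 = 5904)
(r(-302) - 252658)/(t + (-65 - 54)*(-29)) = (-302 - 252658)/(5904 + (-65 - 54)*(-29)) = -252960/(5904 - 119*(-29)) = -252960/(5904 + 3451) = -252960/9355 = -252960*1/9355 = -50592/1871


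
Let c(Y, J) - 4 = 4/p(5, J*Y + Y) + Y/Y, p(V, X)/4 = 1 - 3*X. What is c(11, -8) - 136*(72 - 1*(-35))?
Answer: -3374903/232 ≈ -14547.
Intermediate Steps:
p(V, X) = 4 - 12*X (p(V, X) = 4*(1 - 3*X) = 4 - 12*X)
c(Y, J) = 5 + 4/(4 - 12*Y - 12*J*Y) (c(Y, J) = 4 + (4/(4 - 12*(J*Y + Y)) + Y/Y) = 4 + (4/(4 - 12*(Y + J*Y)) + 1) = 4 + (4/(4 + (-12*Y - 12*J*Y)) + 1) = 4 + (4/(4 - 12*Y - 12*J*Y) + 1) = 4 + (1 + 4/(4 - 12*Y - 12*J*Y)) = 5 + 4/(4 - 12*Y - 12*J*Y))
c(11, -8) - 136*(72 - 1*(-35)) = (5 - 4/(-4 + 12*11 + 12*(-8)*11)) - 136*(72 - 1*(-35)) = (5 - 4/(-4 + 132 - 1056)) - 136*(72 + 35) = (5 - 4/(-928)) - 136*107 = (5 - 4*(-1/928)) - 14552 = (5 + 1/232) - 14552 = 1161/232 - 14552 = -3374903/232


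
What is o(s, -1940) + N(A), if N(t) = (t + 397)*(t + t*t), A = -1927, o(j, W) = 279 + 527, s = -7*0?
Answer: -5678444254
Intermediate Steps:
s = 0
o(j, W) = 806
N(t) = (397 + t)*(t + t²)
o(s, -1940) + N(A) = 806 - 1927*(397 + (-1927)² + 398*(-1927)) = 806 - 1927*(397 + 3713329 - 766946) = 806 - 1927*2946780 = 806 - 5678445060 = -5678444254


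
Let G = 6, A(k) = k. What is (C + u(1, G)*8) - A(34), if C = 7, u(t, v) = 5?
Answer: 13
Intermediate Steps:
(C + u(1, G)*8) - A(34) = (7 + 5*8) - 1*34 = (7 + 40) - 34 = 47 - 34 = 13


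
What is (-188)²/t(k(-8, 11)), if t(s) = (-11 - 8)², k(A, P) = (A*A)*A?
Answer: 35344/361 ≈ 97.906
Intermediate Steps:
k(A, P) = A³ (k(A, P) = A²*A = A³)
t(s) = 361 (t(s) = (-19)² = 361)
(-188)²/t(k(-8, 11)) = (-188)²/361 = 35344*(1/361) = 35344/361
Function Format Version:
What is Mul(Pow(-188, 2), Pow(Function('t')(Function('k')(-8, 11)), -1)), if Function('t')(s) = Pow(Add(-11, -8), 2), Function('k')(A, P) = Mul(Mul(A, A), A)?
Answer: Rational(35344, 361) ≈ 97.906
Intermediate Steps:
Function('k')(A, P) = Pow(A, 3) (Function('k')(A, P) = Mul(Pow(A, 2), A) = Pow(A, 3))
Function('t')(s) = 361 (Function('t')(s) = Pow(-19, 2) = 361)
Mul(Pow(-188, 2), Pow(Function('t')(Function('k')(-8, 11)), -1)) = Mul(Pow(-188, 2), Pow(361, -1)) = Mul(35344, Rational(1, 361)) = Rational(35344, 361)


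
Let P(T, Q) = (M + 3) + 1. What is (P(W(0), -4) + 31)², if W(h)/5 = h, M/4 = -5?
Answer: 225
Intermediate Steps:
M = -20 (M = 4*(-5) = -20)
W(h) = 5*h
P(T, Q) = -16 (P(T, Q) = (-20 + 3) + 1 = -17 + 1 = -16)
(P(W(0), -4) + 31)² = (-16 + 31)² = 15² = 225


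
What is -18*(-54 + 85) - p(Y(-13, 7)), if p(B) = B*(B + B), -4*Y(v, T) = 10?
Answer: -1141/2 ≈ -570.50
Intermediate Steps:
Y(v, T) = -5/2 (Y(v, T) = -¼*10 = -5/2)
p(B) = 2*B² (p(B) = B*(2*B) = 2*B²)
-18*(-54 + 85) - p(Y(-13, 7)) = -18*(-54 + 85) - 2*(-5/2)² = -18*31 - 2*25/4 = -558 - 1*25/2 = -558 - 25/2 = -1141/2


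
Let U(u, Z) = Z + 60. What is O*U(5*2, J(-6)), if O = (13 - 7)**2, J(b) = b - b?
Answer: 2160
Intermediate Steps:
J(b) = 0
U(u, Z) = 60 + Z
O = 36 (O = 6**2 = 36)
O*U(5*2, J(-6)) = 36*(60 + 0) = 36*60 = 2160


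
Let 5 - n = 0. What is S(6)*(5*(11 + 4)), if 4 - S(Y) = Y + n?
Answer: -525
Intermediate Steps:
n = 5 (n = 5 - 1*0 = 5 + 0 = 5)
S(Y) = -1 - Y (S(Y) = 4 - (Y + 5) = 4 - (5 + Y) = 4 + (-5 - Y) = -1 - Y)
S(6)*(5*(11 + 4)) = (-1 - 1*6)*(5*(11 + 4)) = (-1 - 6)*(5*15) = -7*75 = -525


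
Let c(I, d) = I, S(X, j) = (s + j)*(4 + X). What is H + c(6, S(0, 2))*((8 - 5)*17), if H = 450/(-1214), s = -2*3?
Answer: 185517/607 ≈ 305.63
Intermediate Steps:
s = -6
S(X, j) = (-6 + j)*(4 + X)
H = -225/607 (H = 450*(-1/1214) = -225/607 ≈ -0.37068)
H + c(6, S(0, 2))*((8 - 5)*17) = -225/607 + 6*((8 - 5)*17) = -225/607 + 6*(3*17) = -225/607 + 6*51 = -225/607 + 306 = 185517/607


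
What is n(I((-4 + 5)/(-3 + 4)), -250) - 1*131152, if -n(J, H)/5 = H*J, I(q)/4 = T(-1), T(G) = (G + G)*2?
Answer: -151152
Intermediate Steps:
T(G) = 4*G (T(G) = (2*G)*2 = 4*G)
I(q) = -16 (I(q) = 4*(4*(-1)) = 4*(-4) = -16)
n(J, H) = -5*H*J
n(I((-4 + 5)/(-3 + 4)), -250) - 1*131152 = -5*(-250)*(-16) - 1*131152 = -20000 - 131152 = -151152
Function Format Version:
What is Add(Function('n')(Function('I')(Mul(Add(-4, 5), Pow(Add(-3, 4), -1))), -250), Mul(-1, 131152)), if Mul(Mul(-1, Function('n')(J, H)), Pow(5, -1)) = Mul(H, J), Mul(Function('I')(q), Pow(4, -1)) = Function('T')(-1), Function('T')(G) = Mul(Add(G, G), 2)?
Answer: -151152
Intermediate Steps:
Function('T')(G) = Mul(4, G) (Function('T')(G) = Mul(Mul(2, G), 2) = Mul(4, G))
Function('I')(q) = -16 (Function('I')(q) = Mul(4, Mul(4, -1)) = Mul(4, -4) = -16)
Function('n')(J, H) = Mul(-5, H, J) (Function('n')(J, H) = Mul(-5, Mul(H, J)) = Mul(-5, H, J))
Add(Function('n')(Function('I')(Mul(Add(-4, 5), Pow(Add(-3, 4), -1))), -250), Mul(-1, 131152)) = Add(Mul(-5, -250, -16), Mul(-1, 131152)) = Add(-20000, -131152) = -151152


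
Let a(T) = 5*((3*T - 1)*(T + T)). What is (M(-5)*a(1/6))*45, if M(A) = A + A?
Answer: 375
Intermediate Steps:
M(A) = 2*A
a(T) = 10*T*(-1 + 3*T) (a(T) = 5*((-1 + 3*T)*(2*T)) = 5*(2*T*(-1 + 3*T)) = 10*T*(-1 + 3*T))
(M(-5)*a(1/6))*45 = ((2*(-5))*(10*(-1 + 3/6)/6))*45 = -100*(-1 + 3*(1/6))/6*45 = -100*(-1 + 1/2)/6*45 = -100*(-1)/(6*2)*45 = -10*(-5/6)*45 = (25/3)*45 = 375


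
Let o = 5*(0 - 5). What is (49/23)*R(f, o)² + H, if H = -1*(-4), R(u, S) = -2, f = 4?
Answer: 288/23 ≈ 12.522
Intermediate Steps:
o = -25 (o = 5*(-5) = -25)
H = 4
(49/23)*R(f, o)² + H = (49/23)*(-2)² + 4 = (49*(1/23))*4 + 4 = (49/23)*4 + 4 = 196/23 + 4 = 288/23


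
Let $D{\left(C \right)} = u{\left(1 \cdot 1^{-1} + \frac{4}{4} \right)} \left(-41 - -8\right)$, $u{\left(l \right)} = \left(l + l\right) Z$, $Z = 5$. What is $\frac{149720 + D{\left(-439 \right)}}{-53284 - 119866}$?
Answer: $- \frac{14906}{17315} \approx -0.86087$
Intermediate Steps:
$u{\left(l \right)} = 10 l$ ($u{\left(l \right)} = \left(l + l\right) 5 = 2 l 5 = 10 l$)
$D{\left(C \right)} = -660$ ($D{\left(C \right)} = 10 \left(1 \cdot 1^{-1} + \frac{4}{4}\right) \left(-41 - -8\right) = 10 \left(1 \cdot 1 + 4 \cdot \frac{1}{4}\right) \left(-41 + 8\right) = 10 \left(1 + 1\right) \left(-33\right) = 10 \cdot 2 \left(-33\right) = 20 \left(-33\right) = -660$)
$\frac{149720 + D{\left(-439 \right)}}{-53284 - 119866} = \frac{149720 - 660}{-53284 - 119866} = \frac{149060}{-173150} = 149060 \left(- \frac{1}{173150}\right) = - \frac{14906}{17315}$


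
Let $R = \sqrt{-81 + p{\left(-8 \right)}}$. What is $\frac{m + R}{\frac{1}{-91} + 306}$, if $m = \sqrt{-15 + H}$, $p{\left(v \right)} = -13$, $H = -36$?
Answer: $\frac{91 i \left(\sqrt{51} + \sqrt{94}\right)}{27845} \approx 0.055024 i$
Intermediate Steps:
$R = i \sqrt{94}$ ($R = \sqrt{-81 - 13} = \sqrt{-94} = i \sqrt{94} \approx 9.6954 i$)
$m = i \sqrt{51}$ ($m = \sqrt{-15 - 36} = \sqrt{-51} = i \sqrt{51} \approx 7.1414 i$)
$\frac{m + R}{\frac{1}{-91} + 306} = \frac{i \sqrt{51} + i \sqrt{94}}{\frac{1}{-91} + 306} = \frac{i \sqrt{51} + i \sqrt{94}}{- \frac{1}{91} + 306} = \frac{i \sqrt{51} + i \sqrt{94}}{\frac{27845}{91}} = \left(i \sqrt{51} + i \sqrt{94}\right) \frac{91}{27845} = \frac{91 i \sqrt{51}}{27845} + \frac{91 i \sqrt{94}}{27845}$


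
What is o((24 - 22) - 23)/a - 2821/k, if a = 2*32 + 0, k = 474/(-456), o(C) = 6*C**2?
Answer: 6965189/2528 ≈ 2755.2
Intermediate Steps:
k = -79/76 (k = 474*(-1/456) = -79/76 ≈ -1.0395)
a = 64 (a = 64 + 0 = 64)
o((24 - 22) - 23)/a - 2821/k = (6*((24 - 22) - 23)**2)/64 - 2821/(-79/76) = (6*(2 - 23)**2)*(1/64) - 2821*(-76/79) = (6*(-21)**2)*(1/64) + 214396/79 = (6*441)*(1/64) + 214396/79 = 2646*(1/64) + 214396/79 = 1323/32 + 214396/79 = 6965189/2528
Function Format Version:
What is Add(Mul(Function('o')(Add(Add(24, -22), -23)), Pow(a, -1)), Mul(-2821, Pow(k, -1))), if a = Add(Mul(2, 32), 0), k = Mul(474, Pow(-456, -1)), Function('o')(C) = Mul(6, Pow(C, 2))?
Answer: Rational(6965189, 2528) ≈ 2755.2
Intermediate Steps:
k = Rational(-79, 76) (k = Mul(474, Rational(-1, 456)) = Rational(-79, 76) ≈ -1.0395)
a = 64 (a = Add(64, 0) = 64)
Add(Mul(Function('o')(Add(Add(24, -22), -23)), Pow(a, -1)), Mul(-2821, Pow(k, -1))) = Add(Mul(Mul(6, Pow(Add(Add(24, -22), -23), 2)), Pow(64, -1)), Mul(-2821, Pow(Rational(-79, 76), -1))) = Add(Mul(Mul(6, Pow(Add(2, -23), 2)), Rational(1, 64)), Mul(-2821, Rational(-76, 79))) = Add(Mul(Mul(6, Pow(-21, 2)), Rational(1, 64)), Rational(214396, 79)) = Add(Mul(Mul(6, 441), Rational(1, 64)), Rational(214396, 79)) = Add(Mul(2646, Rational(1, 64)), Rational(214396, 79)) = Add(Rational(1323, 32), Rational(214396, 79)) = Rational(6965189, 2528)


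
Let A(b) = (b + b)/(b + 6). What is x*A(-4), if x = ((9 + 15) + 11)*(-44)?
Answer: 6160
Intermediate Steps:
A(b) = 2*b/(6 + b) (A(b) = (2*b)/(6 + b) = 2*b/(6 + b))
x = -1540 (x = (24 + 11)*(-44) = 35*(-44) = -1540)
x*A(-4) = -3080*(-4)/(6 - 4) = -3080*(-4)/2 = -1540*(-4) = 6160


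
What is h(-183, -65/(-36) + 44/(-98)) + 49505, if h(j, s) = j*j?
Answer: 82994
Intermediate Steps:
h(j, s) = j²
h(-183, -65/(-36) + 44/(-98)) + 49505 = (-183)² + 49505 = 33489 + 49505 = 82994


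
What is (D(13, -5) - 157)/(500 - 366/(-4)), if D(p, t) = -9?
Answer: -332/1183 ≈ -0.28064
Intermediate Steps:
(D(13, -5) - 157)/(500 - 366/(-4)) = (-9 - 157)/(500 - 366/(-4)) = -166/(500 - 366*(-¼)) = -166/(500 + 183/2) = -166/1183/2 = -166*2/1183 = -332/1183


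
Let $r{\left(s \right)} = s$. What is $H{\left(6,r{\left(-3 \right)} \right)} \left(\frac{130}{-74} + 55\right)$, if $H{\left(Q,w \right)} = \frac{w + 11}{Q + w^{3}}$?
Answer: $- \frac{15760}{777} \approx -20.283$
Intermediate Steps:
$H{\left(Q,w \right)} = \frac{11 + w}{Q + w^{3}}$
$H{\left(6,r{\left(-3 \right)} \right)} \left(\frac{130}{-74} + 55\right) = \frac{11 - 3}{6 + \left(-3\right)^{3}} \left(\frac{130}{-74} + 55\right) = \frac{1}{6 - 27} \cdot 8 \left(130 \left(- \frac{1}{74}\right) + 55\right) = \frac{1}{-21} \cdot 8 \left(- \frac{65}{37} + 55\right) = \left(- \frac{1}{21}\right) 8 \cdot \frac{1970}{37} = \left(- \frac{8}{21}\right) \frac{1970}{37} = - \frac{15760}{777}$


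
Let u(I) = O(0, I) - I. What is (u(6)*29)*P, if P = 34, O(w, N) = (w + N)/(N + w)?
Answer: -4930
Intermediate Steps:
O(w, N) = 1 (O(w, N) = (N + w)/(N + w) = 1)
u(I) = 1 - I
(u(6)*29)*P = ((1 - 1*6)*29)*34 = ((1 - 6)*29)*34 = -5*29*34 = -145*34 = -4930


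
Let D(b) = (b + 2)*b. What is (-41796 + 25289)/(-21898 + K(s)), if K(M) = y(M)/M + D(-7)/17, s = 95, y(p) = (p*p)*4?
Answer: 280619/365771 ≈ 0.76720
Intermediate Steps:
y(p) = 4*p**2 (y(p) = p**2*4 = 4*p**2)
D(b) = b*(2 + b) (D(b) = (2 + b)*b = b*(2 + b))
K(M) = 35/17 + 4*M (K(M) = (4*M**2)/M - 7*(2 - 7)/17 = 4*M - 7*(-5)*(1/17) = 4*M + 35*(1/17) = 4*M + 35/17 = 35/17 + 4*M)
(-41796 + 25289)/(-21898 + K(s)) = (-41796 + 25289)/(-21898 + (35/17 + 4*95)) = -16507/(-21898 + (35/17 + 380)) = -16507/(-21898 + 6495/17) = -16507/(-365771/17) = -16507*(-17/365771) = 280619/365771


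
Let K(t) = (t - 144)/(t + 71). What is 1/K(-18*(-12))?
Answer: 287/72 ≈ 3.9861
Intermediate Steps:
K(t) = (-144 + t)/(71 + t)
1/K(-18*(-12)) = 1/((-144 - 18*(-12))/(71 - 18*(-12))) = 1/((-144 + 216)/(71 + 216)) = 1/(72/287) = 287/72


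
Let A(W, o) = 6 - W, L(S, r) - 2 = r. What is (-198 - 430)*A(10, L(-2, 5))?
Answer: 2512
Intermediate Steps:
L(S, r) = 2 + r
(-198 - 430)*A(10, L(-2, 5)) = (-198 - 430)*(6 - 1*10) = -628*(6 - 10) = -628*(-4) = 2512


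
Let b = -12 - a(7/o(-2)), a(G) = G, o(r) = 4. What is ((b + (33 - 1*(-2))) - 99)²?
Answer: 96721/16 ≈ 6045.1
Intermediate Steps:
b = -55/4 (b = -12 - 7/4 = -55/4 ≈ -13.750)
((b + (33 - 1*(-2))) - 99)² = ((-55/4 + (33 - 1*(-2))) - 99)² = ((-55/4 + (33 + 2)) - 99)² = ((-55/4 + 35) - 99)² = (85/4 - 99)² = (-311/4)² = 96721/16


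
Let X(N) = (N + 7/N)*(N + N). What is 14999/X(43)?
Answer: 14999/3712 ≈ 4.0407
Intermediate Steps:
X(N) = 2*N*(N + 7/N) (X(N) = (N + 7/N)*(2*N) = 2*N*(N + 7/N))
14999/X(43) = 14999/(14 + 2*43**2) = 14999/(14 + 2*1849) = 14999/(14 + 3698) = 14999/3712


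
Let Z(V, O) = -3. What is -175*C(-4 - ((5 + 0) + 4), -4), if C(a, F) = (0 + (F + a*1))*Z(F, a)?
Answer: -8925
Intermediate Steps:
C(a, F) = -3*F - 3*a (C(a, F) = (0 + (F + a*1))*(-3) = (0 + (F + a))*(-3) = (F + a)*(-3) = -3*F - 3*a)
-175*C(-4 - ((5 + 0) + 4), -4) = -175*(-3*(-4) - 3*(-4 - ((5 + 0) + 4))) = -175*(12 - 3*(-4 - (5 + 4))) = -175*(12 - 3*(-4 - 1*9)) = -175*(12 - 3*(-4 - 9)) = -175*(12 - 3*(-13)) = -175*(12 + 39) = -175*51 = -8925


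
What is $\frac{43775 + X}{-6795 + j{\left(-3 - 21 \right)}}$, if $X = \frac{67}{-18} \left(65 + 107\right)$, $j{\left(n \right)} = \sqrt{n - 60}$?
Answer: $- \frac{293100815}{46172109} - \frac{776426 i \sqrt{21}}{415548981} \approx -6.348 - 0.0085622 i$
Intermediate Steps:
$j{\left(n \right)} = \sqrt{-60 + n}$
$X = - \frac{5762}{9}$ ($X = 67 \left(- \frac{1}{18}\right) 172 = \left(- \frac{67}{18}\right) 172 = - \frac{5762}{9} \approx -640.22$)
$\frac{43775 + X}{-6795 + j{\left(-3 - 21 \right)}} = \frac{43775 - \frac{5762}{9}}{-6795 + \sqrt{-60 - 24}} = \frac{388213}{9 \left(-6795 + \sqrt{-60 - 24}\right)} = \frac{388213}{9 \left(-6795 + \sqrt{-84}\right)} = \frac{388213}{9 \left(-6795 + 2 i \sqrt{21}\right)}$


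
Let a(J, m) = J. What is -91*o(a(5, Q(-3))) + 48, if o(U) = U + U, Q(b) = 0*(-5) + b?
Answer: -862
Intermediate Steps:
Q(b) = b (Q(b) = 0 + b = b)
o(U) = 2*U
-91*o(a(5, Q(-3))) + 48 = -182*5 + 48 = -91*10 + 48 = -910 + 48 = -862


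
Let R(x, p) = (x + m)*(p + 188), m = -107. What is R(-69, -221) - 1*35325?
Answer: -29517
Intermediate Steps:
R(x, p) = (-107 + x)*(188 + p) (R(x, p) = (x - 107)*(p + 188) = (-107 + x)*(188 + p))
R(-69, -221) - 1*35325 = (-20116 - 107*(-221) + 188*(-69) - 221*(-69)) - 1*35325 = (-20116 + 23647 - 12972 + 15249) - 35325 = 5808 - 35325 = -29517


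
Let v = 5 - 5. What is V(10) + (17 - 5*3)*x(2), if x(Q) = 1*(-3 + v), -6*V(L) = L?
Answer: -23/3 ≈ -7.6667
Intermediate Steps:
V(L) = -L/6
v = 0
x(Q) = -3 (x(Q) = 1*(-3 + 0) = 1*(-3) = -3)
V(10) + (17 - 5*3)*x(2) = -⅙*10 + (17 - 5*3)*(-3) = -5/3 + (17 - 15)*(-3) = -5/3 + 2*(-3) = -5/3 - 6 = -23/3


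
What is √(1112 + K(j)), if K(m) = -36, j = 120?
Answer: 2*√269 ≈ 32.802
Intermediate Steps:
√(1112 + K(j)) = √(1112 - 36) = √1076 = 2*√269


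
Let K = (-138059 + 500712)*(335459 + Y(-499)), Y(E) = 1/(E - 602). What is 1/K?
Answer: 1101/133942388849774 ≈ 8.2200e-12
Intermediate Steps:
Y(E) = 1/(-602 + E)
K = 133942388849774/1101 (K = (-138059 + 500712)*(335459 + 1/(-602 - 499)) = 362653*(335459 + 1/(-1101)) = 362653*(335459 - 1/1101) = 362653*(369340358/1101) = 133942388849774/1101 ≈ 1.2166e+11)
1/K = 1/(133942388849774/1101) = 1101/133942388849774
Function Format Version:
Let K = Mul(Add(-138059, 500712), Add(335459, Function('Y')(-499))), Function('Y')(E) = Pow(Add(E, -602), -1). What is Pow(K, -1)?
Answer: Rational(1101, 133942388849774) ≈ 8.2200e-12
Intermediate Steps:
Function('Y')(E) = Pow(Add(-602, E), -1)
K = Rational(133942388849774, 1101) (K = Mul(Add(-138059, 500712), Add(335459, Pow(Add(-602, -499), -1))) = Mul(362653, Add(335459, Pow(-1101, -1))) = Mul(362653, Add(335459, Rational(-1, 1101))) = Mul(362653, Rational(369340358, 1101)) = Rational(133942388849774, 1101) ≈ 1.2166e+11)
Pow(K, -1) = Pow(Rational(133942388849774, 1101), -1) = Rational(1101, 133942388849774)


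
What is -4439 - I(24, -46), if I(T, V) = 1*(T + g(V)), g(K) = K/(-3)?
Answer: -13435/3 ≈ -4478.3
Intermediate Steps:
g(K) = -K/3 (g(K) = K*(-⅓) = -K/3)
I(T, V) = T - V/3 (I(T, V) = 1*(T - V/3) = T - V/3)
-4439 - I(24, -46) = -4439 - (24 - ⅓*(-46)) = -4439 - (24 + 46/3) = -4439 - 1*118/3 = -4439 - 118/3 = -13435/3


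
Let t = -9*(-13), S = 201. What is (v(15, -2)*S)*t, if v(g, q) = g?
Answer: 352755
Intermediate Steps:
t = 117
(v(15, -2)*S)*t = (15*201)*117 = 3015*117 = 352755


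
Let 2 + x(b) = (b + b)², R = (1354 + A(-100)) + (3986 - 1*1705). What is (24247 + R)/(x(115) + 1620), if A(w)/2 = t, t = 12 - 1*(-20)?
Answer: 13973/27259 ≈ 0.51260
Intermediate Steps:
t = 32 (t = 12 + 20 = 32)
A(w) = 64 (A(w) = 2*32 = 64)
R = 3699 (R = (1354 + 64) + (3986 - 1*1705) = 1418 + (3986 - 1705) = 1418 + 2281 = 3699)
x(b) = -2 + 4*b² (x(b) = -2 + (b + b)² = -2 + (2*b)² = -2 + 4*b²)
(24247 + R)/(x(115) + 1620) = (24247 + 3699)/((-2 + 4*115²) + 1620) = 27946/((-2 + 4*13225) + 1620) = 27946/((-2 + 52900) + 1620) = 27946/(52898 + 1620) = 27946/54518 = 27946*(1/54518) = 13973/27259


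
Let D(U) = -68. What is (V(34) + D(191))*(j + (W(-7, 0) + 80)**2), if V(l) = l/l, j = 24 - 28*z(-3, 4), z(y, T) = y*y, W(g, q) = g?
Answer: -341767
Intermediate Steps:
z(y, T) = y**2
j = -228 (j = 24 - 28*(-3)**2 = 24 - 28*9 = 24 - 252 = -228)
V(l) = 1
(V(34) + D(191))*(j + (W(-7, 0) + 80)**2) = (1 - 68)*(-228 + (-7 + 80)**2) = -67*(-228 + 73**2) = -67*(-228 + 5329) = -67*5101 = -341767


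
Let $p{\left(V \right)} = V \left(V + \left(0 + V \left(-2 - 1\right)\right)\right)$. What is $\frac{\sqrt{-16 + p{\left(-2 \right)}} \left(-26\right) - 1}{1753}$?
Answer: $- \frac{1}{1753} - \frac{52 i \sqrt{6}}{1753} \approx -0.00057045 - 0.07266 i$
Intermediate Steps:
$p{\left(V \right)} = - 2 V^{2}$ ($p{\left(V \right)} = V \left(V + \left(0 + V \left(-3\right)\right)\right) = V \left(V + \left(0 - 3 V\right)\right) = V \left(V - 3 V\right) = V \left(- 2 V\right) = - 2 V^{2}$)
$\frac{\sqrt{-16 + p{\left(-2 \right)}} \left(-26\right) - 1}{1753} = \frac{\sqrt{-16 - 2 \left(-2\right)^{2}} \left(-26\right) - 1}{1753} = \left(\sqrt{-16 - 8} \left(-26\right) - 1\right) \frac{1}{1753} = \left(\sqrt{-24} \left(-26\right) - 1\right) \frac{1}{1753} = \left(2 i \sqrt{6} \left(-26\right) - 1\right) \frac{1}{1753} = \left(- 52 i \sqrt{6} - 1\right) \frac{1}{1753} = \left(-1 - 52 i \sqrt{6}\right) \frac{1}{1753} = - \frac{1}{1753} - \frac{52 i \sqrt{6}}{1753}$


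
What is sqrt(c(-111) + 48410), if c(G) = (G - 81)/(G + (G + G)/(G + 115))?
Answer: sqrt(596473818)/111 ≈ 220.03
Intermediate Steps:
c(G) = (-81 + G)/(G + 2*G/(115 + G)) (c(G) = (-81 + G)/(G + (2*G)/(115 + G)) = (-81 + G)/(G + 2*G/(115 + G)))
sqrt(c(-111) + 48410) = sqrt((-9315 + (-111)**2 + 34*(-111))/((-111)*(117 - 111)) + 48410) = sqrt(-1/111*(-9315 + 12321 - 3774)/6 + 48410) = sqrt(-1/111*1/6*(-768) + 48410) = sqrt(128/111 + 48410) = sqrt(5373638/111) = sqrt(596473818)/111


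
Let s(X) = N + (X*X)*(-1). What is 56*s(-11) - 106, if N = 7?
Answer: -6490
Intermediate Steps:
s(X) = 7 - X**2 (s(X) = 7 + (X*X)*(-1) = 7 + X**2*(-1) = 7 - X**2)
56*s(-11) - 106 = 56*(7 - 1*(-11)**2) - 106 = 56*(7 - 1*121) - 106 = 56*(7 - 121) - 106 = 56*(-114) - 106 = -6384 - 106 = -6490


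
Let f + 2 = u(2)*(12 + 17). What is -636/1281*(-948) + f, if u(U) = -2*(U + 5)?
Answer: 26760/427 ≈ 62.670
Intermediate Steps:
u(U) = -10 - 2*U (u(U) = -2*(5 + U) = -10 - 2*U)
f = -408 (f = -2 + (-10 - 2*2)*(12 + 17) = -2 + (-10 - 4)*29 = -2 - 14*29 = -2 - 406 = -408)
-636/1281*(-948) + f = -636/1281*(-948) - 408 = -636*1/1281*(-948) - 408 = -212/427*(-948) - 408 = 200976/427 - 408 = 26760/427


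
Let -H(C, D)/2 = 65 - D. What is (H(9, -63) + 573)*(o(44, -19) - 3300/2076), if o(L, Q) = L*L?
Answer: 106085001/173 ≈ 6.1321e+5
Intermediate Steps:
o(L, Q) = L²
H(C, D) = -130 + 2*D (H(C, D) = -2*(65 - D) = -130 + 2*D)
(H(9, -63) + 573)*(o(44, -19) - 3300/2076) = ((-130 + 2*(-63)) + 573)*(44² - 3300/2076) = ((-130 - 126) + 573)*(1936 - 3300*1/2076) = (-256 + 573)*(1936 - 275/173) = 317*(334653/173) = 106085001/173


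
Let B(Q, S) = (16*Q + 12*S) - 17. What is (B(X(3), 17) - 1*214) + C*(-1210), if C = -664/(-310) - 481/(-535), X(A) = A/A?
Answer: -12241757/3317 ≈ -3690.6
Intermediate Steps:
X(A) = 1
B(Q, S) = -17 + 12*S + 16*Q (B(Q, S) = (12*S + 16*Q) - 17 = -17 + 12*S + 16*Q)
C = 10087/3317 (C = -664*(-1/310) - 481*(-1/535) = 332/155 + 481/535 = 10087/3317 ≈ 3.0410)
(B(X(3), 17) - 1*214) + C*(-1210) = ((-17 + 12*17 + 16*1) - 1*214) + (10087/3317)*(-1210) = ((-17 + 204 + 16) - 214) - 12205270/3317 = (203 - 214) - 12205270/3317 = -11 - 12205270/3317 = -12241757/3317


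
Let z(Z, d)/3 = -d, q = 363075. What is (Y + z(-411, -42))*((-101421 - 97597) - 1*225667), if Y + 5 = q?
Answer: -154243893260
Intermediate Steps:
z(Z, d) = -3*d (z(Z, d) = 3*(-d) = -3*d)
Y = 363070 (Y = -5 + 363075 = 363070)
(Y + z(-411, -42))*((-101421 - 97597) - 1*225667) = (363070 - 3*(-42))*((-101421 - 97597) - 1*225667) = (363070 + 126)*(-199018 - 225667) = 363196*(-424685) = -154243893260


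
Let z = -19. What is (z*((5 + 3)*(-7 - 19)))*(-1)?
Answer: -3952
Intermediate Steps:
(z*((5 + 3)*(-7 - 19)))*(-1) = -19*(5 + 3)*(-7 - 19)*(-1) = -152*(-26)*(-1) = -19*(-208)*(-1) = 3952*(-1) = -3952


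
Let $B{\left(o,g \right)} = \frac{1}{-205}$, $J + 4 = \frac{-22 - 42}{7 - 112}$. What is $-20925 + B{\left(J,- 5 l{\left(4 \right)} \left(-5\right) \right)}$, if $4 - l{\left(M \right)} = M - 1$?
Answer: $- \frac{4289626}{205} \approx -20925.0$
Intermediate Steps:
$l{\left(M \right)} = 5 - M$ ($l{\left(M \right)} = 4 - \left(M - 1\right) = 4 - \left(-1 + M\right) = 5 - M$)
$J = - \frac{356}{105}$ ($J = -4 + \frac{-22 - 42}{7 - 112} = -4 - \frac{64}{-105} = -4 - - \frac{64}{105} = -4 + \frac{64}{105} = - \frac{356}{105} \approx -3.3905$)
$B{\left(o,g \right)} = - \frac{1}{205}$
$-20925 + B{\left(J,- 5 l{\left(4 \right)} \left(-5\right) \right)} = -20925 - \frac{1}{205} = - \frac{4289626}{205}$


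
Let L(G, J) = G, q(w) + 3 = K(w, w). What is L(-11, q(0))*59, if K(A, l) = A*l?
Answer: -649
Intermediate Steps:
q(w) = -3 + w**2 (q(w) = -3 + w*w = -3 + w**2)
L(-11, q(0))*59 = -11*59 = -649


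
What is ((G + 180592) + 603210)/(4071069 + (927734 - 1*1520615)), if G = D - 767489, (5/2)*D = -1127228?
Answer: -103471/828140 ≈ -0.12494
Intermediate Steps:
D = -2254456/5 (D = (⅖)*(-1127228) = -2254456/5 ≈ -4.5089e+5)
G = -6091901/5 (G = -2254456/5 - 767489 = -6091901/5 ≈ -1.2184e+6)
((G + 180592) + 603210)/(4071069 + (927734 - 1*1520615)) = ((-6091901/5 + 180592) + 603210)/(4071069 + (927734 - 1*1520615)) = (-5188941/5 + 603210)/(4071069 + (927734 - 1520615)) = -2172891/(5*(4071069 - 592881)) = -2172891/5/3478188 = -2172891/5*1/3478188 = -103471/828140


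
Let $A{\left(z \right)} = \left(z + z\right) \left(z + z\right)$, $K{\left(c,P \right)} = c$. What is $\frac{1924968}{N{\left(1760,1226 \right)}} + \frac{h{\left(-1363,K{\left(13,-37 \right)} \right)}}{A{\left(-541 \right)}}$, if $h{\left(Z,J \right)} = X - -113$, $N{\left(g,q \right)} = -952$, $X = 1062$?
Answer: $- \frac{281700639779}{139316156} \approx -2022.0$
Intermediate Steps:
$A{\left(z \right)} = 4 z^{2}$ ($A{\left(z \right)} = 2 z 2 z = 4 z^{2}$)
$h{\left(Z,J \right)} = 1175$ ($h{\left(Z,J \right)} = 1062 - -113 = 1062 + 113 = 1175$)
$\frac{1924968}{N{\left(1760,1226 \right)}} + \frac{h{\left(-1363,K{\left(13,-37 \right)} \right)}}{A{\left(-541 \right)}} = \frac{1924968}{-952} + \frac{1175}{4 \left(-541\right)^{2}} = 1924968 \left(- \frac{1}{952}\right) + \frac{1175}{4 \cdot 292681} = - \frac{240621}{119} + \frac{1175}{1170724} = - \frac{281700639779}{139316156}$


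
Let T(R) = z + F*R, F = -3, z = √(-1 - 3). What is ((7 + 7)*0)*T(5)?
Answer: 0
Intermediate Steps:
z = 2*I (z = √(-4) = 2*I ≈ 2.0*I)
T(R) = -3*R + 2*I (T(R) = 2*I - 3*R = -3*R + 2*I)
((7 + 7)*0)*T(5) = ((7 + 7)*0)*(-3*5 + 2*I) = (14*0)*(-15 + 2*I) = 0*(-15 + 2*I) = 0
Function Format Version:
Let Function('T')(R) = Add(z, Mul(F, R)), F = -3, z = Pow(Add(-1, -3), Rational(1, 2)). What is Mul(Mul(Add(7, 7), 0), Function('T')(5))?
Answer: 0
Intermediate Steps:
z = Mul(2, I) (z = Pow(-4, Rational(1, 2)) = Mul(2, I) ≈ Mul(2.0000, I))
Function('T')(R) = Add(Mul(-3, R), Mul(2, I)) (Function('T')(R) = Add(Mul(2, I), Mul(-3, R)) = Add(Mul(-3, R), Mul(2, I)))
Mul(Mul(Add(7, 7), 0), Function('T')(5)) = Mul(Mul(Add(7, 7), 0), Add(Mul(-3, 5), Mul(2, I))) = Mul(Mul(14, 0), Add(-15, Mul(2, I))) = Mul(0, Add(-15, Mul(2, I))) = 0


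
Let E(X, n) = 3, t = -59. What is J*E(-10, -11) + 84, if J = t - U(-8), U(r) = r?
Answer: -69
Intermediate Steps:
J = -51 (J = -59 - 1*(-8) = -59 + 8 = -51)
J*E(-10, -11) + 84 = -51*3 + 84 = -153 + 84 = -69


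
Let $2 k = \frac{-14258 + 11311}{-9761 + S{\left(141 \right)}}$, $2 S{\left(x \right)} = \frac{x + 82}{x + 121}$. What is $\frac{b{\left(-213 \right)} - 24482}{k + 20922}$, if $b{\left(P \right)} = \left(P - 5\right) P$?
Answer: $\frac{28068601008}{26751799729} \approx 1.0492$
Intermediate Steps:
$S{\left(x \right)} = \frac{82 + x}{2 \left(121 + x\right)}$ ($S{\left(x \right)} = \frac{\left(x + 82\right) \frac{1}{x + 121}}{2} = \frac{\left(82 + x\right) \frac{1}{121 + x}}{2} = \frac{\frac{1}{121 + x} \left(82 + x\right)}{2} = \frac{82 + x}{2 \left(121 + x\right)}$)
$k = \frac{772114}{5114541}$ ($k = \frac{\left(-14258 + 11311\right) \frac{1}{-9761 + \frac{82 + 141}{2 \left(121 + 141\right)}}}{2} = \frac{\left(-2947\right) \frac{1}{-9761 + \frac{1}{2} \cdot \frac{1}{262} \cdot 223}}{2} = \frac{\left(-2947\right) \frac{1}{-9761 + \frac{223}{524}}}{2} = \frac{\left(-2947\right) \frac{1}{- \frac{5114541}{524}}}{2} = \frac{\left(-2947\right) \left(- \frac{524}{5114541}\right)}{2} = \frac{1}{2} \cdot \frac{1544228}{5114541} = \frac{772114}{5114541} \approx 0.15096$)
$b{\left(P \right)} = P \left(-5 + P\right)$ ($b{\left(P \right)} = \left(-5 + P\right) P = P \left(-5 + P\right)$)
$\frac{b{\left(-213 \right)} - 24482}{k + 20922} = \frac{- 213 \left(-5 - 213\right) - 24482}{\frac{772114}{5114541} + 20922} = \frac{\left(-213\right) \left(-218\right) - 24482}{\frac{107007198916}{5114541}} = \left(46434 - 24482\right) \frac{5114541}{107007198916} = 21952 \cdot \frac{5114541}{107007198916} = \frac{28068601008}{26751799729}$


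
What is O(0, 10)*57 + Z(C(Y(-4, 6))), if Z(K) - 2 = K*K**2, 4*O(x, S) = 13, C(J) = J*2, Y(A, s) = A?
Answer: -1299/4 ≈ -324.75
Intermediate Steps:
C(J) = 2*J
O(x, S) = 13/4 (O(x, S) = (1/4)*13 = 13/4)
Z(K) = 2 + K**3 (Z(K) = 2 + K*K**2 = 2 + K**3)
O(0, 10)*57 + Z(C(Y(-4, 6))) = (13/4)*57 + (2 + (2*(-4))**3) = 741/4 + (2 + (-8)**3) = 741/4 + (2 - 512) = 741/4 - 510 = -1299/4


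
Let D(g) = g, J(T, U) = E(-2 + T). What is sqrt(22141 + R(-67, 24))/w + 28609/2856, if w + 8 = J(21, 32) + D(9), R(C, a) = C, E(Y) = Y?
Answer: 4087/408 + sqrt(22074)/20 ≈ 17.446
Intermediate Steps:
J(T, U) = -2 + T
w = 20 (w = -8 + ((-2 + 21) + 9) = -8 + (19 + 9) = -8 + 28 = 20)
sqrt(22141 + R(-67, 24))/w + 28609/2856 = sqrt(22141 - 67)/20 + 28609/2856 = sqrt(22074)*(1/20) + 28609*(1/2856) = sqrt(22074)/20 + 4087/408 = 4087/408 + sqrt(22074)/20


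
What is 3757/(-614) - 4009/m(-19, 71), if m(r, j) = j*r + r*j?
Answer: -100985/21797 ≈ -4.6330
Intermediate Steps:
m(r, j) = 2*j*r (m(r, j) = j*r + j*r = 2*j*r)
3757/(-614) - 4009/m(-19, 71) = 3757/(-614) - 4009/(2*71*(-19)) = 3757*(-1/614) - 4009/(-2698) = -3757/614 - 4009*(-1/2698) = -3757/614 + 211/142 = -100985/21797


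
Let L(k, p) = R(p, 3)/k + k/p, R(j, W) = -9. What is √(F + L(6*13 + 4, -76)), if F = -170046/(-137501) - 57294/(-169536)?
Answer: √220952235589423729265966/756648202856 ≈ 0.62123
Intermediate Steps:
F = 6117816825/3885228256 (F = -170046*(-1/137501) - 57294*(-1/169536) = 170046/137501 + 9549/28256 = 6117816825/3885228256 ≈ 1.5746)
L(k, p) = -9/k + k/p
√(F + L(6*13 + 4, -76)) = √(6117816825/3885228256 + (-9/(6*13 + 4) + (6*13 + 4)/(-76))) = √(6117816825/3885228256 + (-9/(78 + 4) + (78 + 4)*(-1/76))) = √(6117816825/3885228256 + (-9/82 + 82*(-1/76))) = √(6117816825/3885228256 + (-9*1/82 - 41/38)) = √(6117816825/3885228256 + (-9/82 - 41/38)) = √(6117816825/3885228256 - 926/779) = √(1168057941619/3026592811424) = √220952235589423729265966/756648202856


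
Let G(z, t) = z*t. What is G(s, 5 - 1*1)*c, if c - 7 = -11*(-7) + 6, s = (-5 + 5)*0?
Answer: 0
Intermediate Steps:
s = 0 (s = 0*0 = 0)
G(z, t) = t*z
c = 90 (c = 7 + (-11*(-7) + 6) = 7 + (77 + 6) = 7 + 83 = 90)
G(s, 5 - 1*1)*c = ((5 - 1*1)*0)*90 = ((5 - 1)*0)*90 = (4*0)*90 = 0*90 = 0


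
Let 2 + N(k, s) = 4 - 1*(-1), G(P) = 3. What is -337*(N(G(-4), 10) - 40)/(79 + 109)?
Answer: 12469/188 ≈ 66.324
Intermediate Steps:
N(k, s) = 3 (N(k, s) = -2 + (4 - 1*(-1)) = -2 + (4 + 1) = -2 + 5 = 3)
-337*(N(G(-4), 10) - 40)/(79 + 109) = -337*(3 - 40)/(79 + 109) = -(-12469)/188 = -337*(-37/188) = 12469/188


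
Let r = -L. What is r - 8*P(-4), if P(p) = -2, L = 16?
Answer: 0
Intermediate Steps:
r = -16 (r = -1*16 = -16)
r - 8*P(-4) = -16 - 8*(-2) = -16 + 16 = 0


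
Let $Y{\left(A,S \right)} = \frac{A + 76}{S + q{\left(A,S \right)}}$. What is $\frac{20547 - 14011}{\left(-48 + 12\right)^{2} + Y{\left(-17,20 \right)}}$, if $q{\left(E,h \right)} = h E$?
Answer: $\frac{2091520}{414661} \approx 5.0439$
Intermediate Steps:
$q{\left(E,h \right)} = E h$
$Y{\left(A,S \right)} = \frac{76 + A}{S + A S}$ ($Y{\left(A,S \right)} = \frac{A + 76}{S + A S} = \frac{76 + A}{S + A S}$)
$\frac{20547 - 14011}{\left(-48 + 12\right)^{2} + Y{\left(-17,20 \right)}} = \frac{20547 - 14011}{\left(-48 + 12\right)^{2} + \frac{76 - 17}{20 \left(1 - 17\right)}} = \frac{20547 - 14011}{\left(-36\right)^{2} + \frac{1}{20} \frac{1}{-16} \cdot 59} = \frac{20547 - 14011}{1296 + \frac{1}{20} \left(- \frac{1}{16}\right) 59} = \frac{6536}{1296 - \frac{59}{320}} = \frac{6536}{\frac{414661}{320}} = 6536 \cdot \frac{320}{414661} = \frac{2091520}{414661}$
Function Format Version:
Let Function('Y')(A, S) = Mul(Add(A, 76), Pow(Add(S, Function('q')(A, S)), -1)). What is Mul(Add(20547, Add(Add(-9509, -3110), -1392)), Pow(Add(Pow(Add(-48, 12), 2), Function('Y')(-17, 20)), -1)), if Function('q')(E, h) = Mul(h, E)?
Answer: Rational(2091520, 414661) ≈ 5.0439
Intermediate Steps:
Function('q')(E, h) = Mul(E, h)
Function('Y')(A, S) = Mul(Pow(Add(S, Mul(A, S)), -1), Add(76, A)) (Function('Y')(A, S) = Mul(Add(A, 76), Pow(Add(S, Mul(A, S)), -1)) = Mul(Add(76, A), Pow(Add(S, Mul(A, S)), -1)) = Mul(Pow(Add(S, Mul(A, S)), -1), Add(76, A)))
Mul(Add(20547, Add(Add(-9509, -3110), -1392)), Pow(Add(Pow(Add(-48, 12), 2), Function('Y')(-17, 20)), -1)) = Mul(Add(20547, Add(Add(-9509, -3110), -1392)), Pow(Add(Pow(Add(-48, 12), 2), Mul(Pow(20, -1), Pow(Add(1, -17), -1), Add(76, -17))), -1)) = Mul(Add(20547, Add(-12619, -1392)), Pow(Add(Pow(-36, 2), Mul(Rational(1, 20), Pow(-16, -1), 59)), -1)) = Mul(Add(20547, -14011), Pow(Add(1296, Mul(Rational(1, 20), Rational(-1, 16), 59)), -1)) = Mul(6536, Pow(Add(1296, Rational(-59, 320)), -1)) = Mul(6536, Pow(Rational(414661, 320), -1)) = Mul(6536, Rational(320, 414661)) = Rational(2091520, 414661)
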